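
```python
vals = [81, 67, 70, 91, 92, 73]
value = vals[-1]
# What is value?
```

vals has length 6. Negative index -1 maps to positive index 6 + (-1) = 5. vals[5] = 73.

73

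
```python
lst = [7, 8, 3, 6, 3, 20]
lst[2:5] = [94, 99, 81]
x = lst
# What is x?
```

lst starts as [7, 8, 3, 6, 3, 20] (length 6). The slice lst[2:5] covers indices [2, 3, 4] with values [3, 6, 3]. Replacing that slice with [94, 99, 81] (same length) produces [7, 8, 94, 99, 81, 20].

[7, 8, 94, 99, 81, 20]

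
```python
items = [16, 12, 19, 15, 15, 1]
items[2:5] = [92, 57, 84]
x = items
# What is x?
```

items starts as [16, 12, 19, 15, 15, 1] (length 6). The slice items[2:5] covers indices [2, 3, 4] with values [19, 15, 15]. Replacing that slice with [92, 57, 84] (same length) produces [16, 12, 92, 57, 84, 1].

[16, 12, 92, 57, 84, 1]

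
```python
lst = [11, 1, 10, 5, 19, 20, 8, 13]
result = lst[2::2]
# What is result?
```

lst has length 8. The slice lst[2::2] selects indices [2, 4, 6] (2->10, 4->19, 6->8), giving [10, 19, 8].

[10, 19, 8]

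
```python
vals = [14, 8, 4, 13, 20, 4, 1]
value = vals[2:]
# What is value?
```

vals has length 7. The slice vals[2:] selects indices [2, 3, 4, 5, 6] (2->4, 3->13, 4->20, 5->4, 6->1), giving [4, 13, 20, 4, 1].

[4, 13, 20, 4, 1]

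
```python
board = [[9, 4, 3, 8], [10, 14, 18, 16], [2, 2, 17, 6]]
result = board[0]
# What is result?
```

board has 3 rows. Row 0 is [9, 4, 3, 8].

[9, 4, 3, 8]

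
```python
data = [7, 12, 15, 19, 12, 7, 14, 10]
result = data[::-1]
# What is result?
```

data has length 8. The slice data[::-1] selects indices [7, 6, 5, 4, 3, 2, 1, 0] (7->10, 6->14, 5->7, 4->12, 3->19, 2->15, 1->12, 0->7), giving [10, 14, 7, 12, 19, 15, 12, 7].

[10, 14, 7, 12, 19, 15, 12, 7]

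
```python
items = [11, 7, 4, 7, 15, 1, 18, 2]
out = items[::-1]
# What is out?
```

items has length 8. The slice items[::-1] selects indices [7, 6, 5, 4, 3, 2, 1, 0] (7->2, 6->18, 5->1, 4->15, 3->7, 2->4, 1->7, 0->11), giving [2, 18, 1, 15, 7, 4, 7, 11].

[2, 18, 1, 15, 7, 4, 7, 11]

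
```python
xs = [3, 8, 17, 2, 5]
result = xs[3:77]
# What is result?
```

xs has length 5. The slice xs[3:77] selects indices [3, 4] (3->2, 4->5), giving [2, 5].

[2, 5]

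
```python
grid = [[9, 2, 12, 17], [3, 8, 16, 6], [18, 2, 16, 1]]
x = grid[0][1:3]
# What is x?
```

grid[0] = [9, 2, 12, 17]. grid[0] has length 4. The slice grid[0][1:3] selects indices [1, 2] (1->2, 2->12), giving [2, 12].

[2, 12]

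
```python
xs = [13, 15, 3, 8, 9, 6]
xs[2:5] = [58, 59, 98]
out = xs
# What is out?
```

xs starts as [13, 15, 3, 8, 9, 6] (length 6). The slice xs[2:5] covers indices [2, 3, 4] with values [3, 8, 9]. Replacing that slice with [58, 59, 98] (same length) produces [13, 15, 58, 59, 98, 6].

[13, 15, 58, 59, 98, 6]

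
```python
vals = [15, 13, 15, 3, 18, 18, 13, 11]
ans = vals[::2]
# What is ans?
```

vals has length 8. The slice vals[::2] selects indices [0, 2, 4, 6] (0->15, 2->15, 4->18, 6->13), giving [15, 15, 18, 13].

[15, 15, 18, 13]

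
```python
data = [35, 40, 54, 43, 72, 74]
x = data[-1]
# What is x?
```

data has length 6. Negative index -1 maps to positive index 6 + (-1) = 5. data[5] = 74.

74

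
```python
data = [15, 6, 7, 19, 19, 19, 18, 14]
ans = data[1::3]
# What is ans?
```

data has length 8. The slice data[1::3] selects indices [1, 4, 7] (1->6, 4->19, 7->14), giving [6, 19, 14].

[6, 19, 14]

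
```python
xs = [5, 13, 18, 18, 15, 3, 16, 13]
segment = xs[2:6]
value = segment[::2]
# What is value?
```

xs has length 8. The slice xs[2:6] selects indices [2, 3, 4, 5] (2->18, 3->18, 4->15, 5->3), giving [18, 18, 15, 3]. So segment = [18, 18, 15, 3]. segment has length 4. The slice segment[::2] selects indices [0, 2] (0->18, 2->15), giving [18, 15].

[18, 15]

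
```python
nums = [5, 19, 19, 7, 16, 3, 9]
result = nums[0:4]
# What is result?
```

nums has length 7. The slice nums[0:4] selects indices [0, 1, 2, 3] (0->5, 1->19, 2->19, 3->7), giving [5, 19, 19, 7].

[5, 19, 19, 7]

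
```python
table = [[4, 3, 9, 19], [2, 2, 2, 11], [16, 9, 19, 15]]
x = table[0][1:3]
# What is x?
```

table[0] = [4, 3, 9, 19]. table[0] has length 4. The slice table[0][1:3] selects indices [1, 2] (1->3, 2->9), giving [3, 9].

[3, 9]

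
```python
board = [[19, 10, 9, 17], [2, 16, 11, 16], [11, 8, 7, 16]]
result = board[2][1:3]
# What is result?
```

board[2] = [11, 8, 7, 16]. board[2] has length 4. The slice board[2][1:3] selects indices [1, 2] (1->8, 2->7), giving [8, 7].

[8, 7]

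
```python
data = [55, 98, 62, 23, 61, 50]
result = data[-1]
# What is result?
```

data has length 6. Negative index -1 maps to positive index 6 + (-1) = 5. data[5] = 50.

50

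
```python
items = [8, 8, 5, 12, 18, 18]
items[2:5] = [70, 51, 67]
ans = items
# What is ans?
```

items starts as [8, 8, 5, 12, 18, 18] (length 6). The slice items[2:5] covers indices [2, 3, 4] with values [5, 12, 18]. Replacing that slice with [70, 51, 67] (same length) produces [8, 8, 70, 51, 67, 18].

[8, 8, 70, 51, 67, 18]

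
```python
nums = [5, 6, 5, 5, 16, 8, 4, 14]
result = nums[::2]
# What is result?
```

nums has length 8. The slice nums[::2] selects indices [0, 2, 4, 6] (0->5, 2->5, 4->16, 6->4), giving [5, 5, 16, 4].

[5, 5, 16, 4]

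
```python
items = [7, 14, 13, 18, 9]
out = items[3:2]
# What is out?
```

items has length 5. The slice items[3:2] resolves to an empty index range, so the result is [].

[]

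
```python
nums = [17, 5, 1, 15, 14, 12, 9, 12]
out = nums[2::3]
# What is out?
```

nums has length 8. The slice nums[2::3] selects indices [2, 5] (2->1, 5->12), giving [1, 12].

[1, 12]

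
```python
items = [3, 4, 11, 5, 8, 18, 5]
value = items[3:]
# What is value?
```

items has length 7. The slice items[3:] selects indices [3, 4, 5, 6] (3->5, 4->8, 5->18, 6->5), giving [5, 8, 18, 5].

[5, 8, 18, 5]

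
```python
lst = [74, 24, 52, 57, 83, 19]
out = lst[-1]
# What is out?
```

lst has length 6. Negative index -1 maps to positive index 6 + (-1) = 5. lst[5] = 19.

19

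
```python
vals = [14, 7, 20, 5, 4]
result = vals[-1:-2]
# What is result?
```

vals has length 5. The slice vals[-1:-2] resolves to an empty index range, so the result is [].

[]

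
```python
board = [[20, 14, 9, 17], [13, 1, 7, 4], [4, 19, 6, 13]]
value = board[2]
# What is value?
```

board has 3 rows. Row 2 is [4, 19, 6, 13].

[4, 19, 6, 13]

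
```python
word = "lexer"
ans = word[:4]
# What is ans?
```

word has length 5. The slice word[:4] selects indices [0, 1, 2, 3] (0->'l', 1->'e', 2->'x', 3->'e'), giving 'lexe'.

'lexe'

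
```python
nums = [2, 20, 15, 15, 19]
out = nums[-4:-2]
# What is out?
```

nums has length 5. The slice nums[-4:-2] selects indices [1, 2] (1->20, 2->15), giving [20, 15].

[20, 15]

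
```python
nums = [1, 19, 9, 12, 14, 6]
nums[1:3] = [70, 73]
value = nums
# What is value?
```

nums starts as [1, 19, 9, 12, 14, 6] (length 6). The slice nums[1:3] covers indices [1, 2] with values [19, 9]. Replacing that slice with [70, 73] (same length) produces [1, 70, 73, 12, 14, 6].

[1, 70, 73, 12, 14, 6]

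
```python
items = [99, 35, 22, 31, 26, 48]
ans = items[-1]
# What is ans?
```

items has length 6. Negative index -1 maps to positive index 6 + (-1) = 5. items[5] = 48.

48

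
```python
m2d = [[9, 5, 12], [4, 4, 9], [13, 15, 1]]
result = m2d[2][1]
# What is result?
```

m2d[2] = [13, 15, 1]. Taking column 1 of that row yields 15.

15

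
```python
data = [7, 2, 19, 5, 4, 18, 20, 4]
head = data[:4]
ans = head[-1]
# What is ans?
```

data has length 8. The slice data[:4] selects indices [0, 1, 2, 3] (0->7, 1->2, 2->19, 3->5), giving [7, 2, 19, 5]. So head = [7, 2, 19, 5]. Then head[-1] = 5.

5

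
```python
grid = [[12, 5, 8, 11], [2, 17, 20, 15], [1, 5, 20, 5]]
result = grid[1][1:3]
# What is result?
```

grid[1] = [2, 17, 20, 15]. grid[1] has length 4. The slice grid[1][1:3] selects indices [1, 2] (1->17, 2->20), giving [17, 20].

[17, 20]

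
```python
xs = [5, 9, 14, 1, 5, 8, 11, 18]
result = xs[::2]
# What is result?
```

xs has length 8. The slice xs[::2] selects indices [0, 2, 4, 6] (0->5, 2->14, 4->5, 6->11), giving [5, 14, 5, 11].

[5, 14, 5, 11]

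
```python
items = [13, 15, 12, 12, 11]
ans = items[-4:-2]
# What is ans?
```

items has length 5. The slice items[-4:-2] selects indices [1, 2] (1->15, 2->12), giving [15, 12].

[15, 12]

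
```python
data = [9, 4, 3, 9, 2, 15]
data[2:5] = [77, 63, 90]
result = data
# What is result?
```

data starts as [9, 4, 3, 9, 2, 15] (length 6). The slice data[2:5] covers indices [2, 3, 4] with values [3, 9, 2]. Replacing that slice with [77, 63, 90] (same length) produces [9, 4, 77, 63, 90, 15].

[9, 4, 77, 63, 90, 15]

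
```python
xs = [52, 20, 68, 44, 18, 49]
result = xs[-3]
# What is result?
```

xs has length 6. Negative index -3 maps to positive index 6 + (-3) = 3. xs[3] = 44.

44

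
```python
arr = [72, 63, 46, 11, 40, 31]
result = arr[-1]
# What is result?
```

arr has length 6. Negative index -1 maps to positive index 6 + (-1) = 5. arr[5] = 31.

31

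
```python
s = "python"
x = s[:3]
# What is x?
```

s has length 6. The slice s[:3] selects indices [0, 1, 2] (0->'p', 1->'y', 2->'t'), giving 'pyt'.

'pyt'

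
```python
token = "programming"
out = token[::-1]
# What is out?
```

token has length 11. The slice token[::-1] selects indices [10, 9, 8, 7, 6, 5, 4, 3, 2, 1, 0] (10->'g', 9->'n', 8->'i', 7->'m', 6->'m', 5->'a', 4->'r', 3->'g', 2->'o', 1->'r', 0->'p'), giving 'gnimmargorp'.

'gnimmargorp'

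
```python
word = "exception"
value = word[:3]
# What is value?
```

word has length 9. The slice word[:3] selects indices [0, 1, 2] (0->'e', 1->'x', 2->'c'), giving 'exc'.

'exc'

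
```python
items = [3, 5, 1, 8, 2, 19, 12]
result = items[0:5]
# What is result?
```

items has length 7. The slice items[0:5] selects indices [0, 1, 2, 3, 4] (0->3, 1->5, 2->1, 3->8, 4->2), giving [3, 5, 1, 8, 2].

[3, 5, 1, 8, 2]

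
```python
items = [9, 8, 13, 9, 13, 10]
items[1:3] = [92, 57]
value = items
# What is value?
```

items starts as [9, 8, 13, 9, 13, 10] (length 6). The slice items[1:3] covers indices [1, 2] with values [8, 13]. Replacing that slice with [92, 57] (same length) produces [9, 92, 57, 9, 13, 10].

[9, 92, 57, 9, 13, 10]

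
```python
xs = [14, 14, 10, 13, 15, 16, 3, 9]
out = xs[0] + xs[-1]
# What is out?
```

xs has length 8. xs[0] = 14.
xs has length 8. Negative index -1 maps to positive index 8 + (-1) = 7. xs[7] = 9.
Sum: 14 + 9 = 23.

23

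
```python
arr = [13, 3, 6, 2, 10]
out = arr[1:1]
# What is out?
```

arr has length 5. The slice arr[1:1] resolves to an empty index range, so the result is [].

[]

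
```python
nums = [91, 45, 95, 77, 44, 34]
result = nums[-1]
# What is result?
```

nums has length 6. Negative index -1 maps to positive index 6 + (-1) = 5. nums[5] = 34.

34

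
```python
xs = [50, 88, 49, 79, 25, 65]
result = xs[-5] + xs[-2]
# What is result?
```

xs has length 6. Negative index -5 maps to positive index 6 + (-5) = 1. xs[1] = 88.
xs has length 6. Negative index -2 maps to positive index 6 + (-2) = 4. xs[4] = 25.
Sum: 88 + 25 = 113.

113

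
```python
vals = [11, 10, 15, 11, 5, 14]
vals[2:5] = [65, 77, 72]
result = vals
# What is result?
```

vals starts as [11, 10, 15, 11, 5, 14] (length 6). The slice vals[2:5] covers indices [2, 3, 4] with values [15, 11, 5]. Replacing that slice with [65, 77, 72] (same length) produces [11, 10, 65, 77, 72, 14].

[11, 10, 65, 77, 72, 14]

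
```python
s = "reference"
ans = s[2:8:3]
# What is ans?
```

s has length 9. The slice s[2:8:3] selects indices [2, 5] (2->'f', 5->'e'), giving 'fe'.

'fe'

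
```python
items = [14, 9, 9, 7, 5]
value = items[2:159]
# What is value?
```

items has length 5. The slice items[2:159] selects indices [2, 3, 4] (2->9, 3->7, 4->5), giving [9, 7, 5].

[9, 7, 5]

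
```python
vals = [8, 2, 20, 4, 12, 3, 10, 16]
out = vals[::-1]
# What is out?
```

vals has length 8. The slice vals[::-1] selects indices [7, 6, 5, 4, 3, 2, 1, 0] (7->16, 6->10, 5->3, 4->12, 3->4, 2->20, 1->2, 0->8), giving [16, 10, 3, 12, 4, 20, 2, 8].

[16, 10, 3, 12, 4, 20, 2, 8]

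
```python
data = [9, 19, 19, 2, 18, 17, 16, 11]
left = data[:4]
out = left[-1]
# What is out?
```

data has length 8. The slice data[:4] selects indices [0, 1, 2, 3] (0->9, 1->19, 2->19, 3->2), giving [9, 19, 19, 2]. So left = [9, 19, 19, 2]. Then left[-1] = 2.

2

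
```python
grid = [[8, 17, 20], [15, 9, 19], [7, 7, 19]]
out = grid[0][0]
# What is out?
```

grid[0] = [8, 17, 20]. Taking column 0 of that row yields 8.

8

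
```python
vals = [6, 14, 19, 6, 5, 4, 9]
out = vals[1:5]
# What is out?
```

vals has length 7. The slice vals[1:5] selects indices [1, 2, 3, 4] (1->14, 2->19, 3->6, 4->5), giving [14, 19, 6, 5].

[14, 19, 6, 5]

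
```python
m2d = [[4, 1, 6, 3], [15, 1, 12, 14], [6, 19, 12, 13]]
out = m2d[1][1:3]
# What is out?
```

m2d[1] = [15, 1, 12, 14]. m2d[1] has length 4. The slice m2d[1][1:3] selects indices [1, 2] (1->1, 2->12), giving [1, 12].

[1, 12]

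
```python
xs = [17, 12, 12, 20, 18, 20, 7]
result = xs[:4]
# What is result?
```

xs has length 7. The slice xs[:4] selects indices [0, 1, 2, 3] (0->17, 1->12, 2->12, 3->20), giving [17, 12, 12, 20].

[17, 12, 12, 20]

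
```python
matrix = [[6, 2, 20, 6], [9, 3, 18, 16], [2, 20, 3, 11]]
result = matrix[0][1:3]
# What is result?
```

matrix[0] = [6, 2, 20, 6]. matrix[0] has length 4. The slice matrix[0][1:3] selects indices [1, 2] (1->2, 2->20), giving [2, 20].

[2, 20]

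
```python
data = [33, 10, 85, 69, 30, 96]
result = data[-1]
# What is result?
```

data has length 6. Negative index -1 maps to positive index 6 + (-1) = 5. data[5] = 96.

96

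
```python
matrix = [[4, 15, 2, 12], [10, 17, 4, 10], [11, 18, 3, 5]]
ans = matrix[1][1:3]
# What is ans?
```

matrix[1] = [10, 17, 4, 10]. matrix[1] has length 4. The slice matrix[1][1:3] selects indices [1, 2] (1->17, 2->4), giving [17, 4].

[17, 4]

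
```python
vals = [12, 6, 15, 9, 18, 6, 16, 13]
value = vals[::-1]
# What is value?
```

vals has length 8. The slice vals[::-1] selects indices [7, 6, 5, 4, 3, 2, 1, 0] (7->13, 6->16, 5->6, 4->18, 3->9, 2->15, 1->6, 0->12), giving [13, 16, 6, 18, 9, 15, 6, 12].

[13, 16, 6, 18, 9, 15, 6, 12]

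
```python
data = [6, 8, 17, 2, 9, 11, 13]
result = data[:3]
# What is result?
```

data has length 7. The slice data[:3] selects indices [0, 1, 2] (0->6, 1->8, 2->17), giving [6, 8, 17].

[6, 8, 17]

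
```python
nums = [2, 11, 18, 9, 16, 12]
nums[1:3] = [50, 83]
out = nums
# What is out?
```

nums starts as [2, 11, 18, 9, 16, 12] (length 6). The slice nums[1:3] covers indices [1, 2] with values [11, 18]. Replacing that slice with [50, 83] (same length) produces [2, 50, 83, 9, 16, 12].

[2, 50, 83, 9, 16, 12]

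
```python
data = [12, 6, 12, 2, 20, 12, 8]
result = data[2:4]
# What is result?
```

data has length 7. The slice data[2:4] selects indices [2, 3] (2->12, 3->2), giving [12, 2].

[12, 2]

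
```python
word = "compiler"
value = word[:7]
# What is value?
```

word has length 8. The slice word[:7] selects indices [0, 1, 2, 3, 4, 5, 6] (0->'c', 1->'o', 2->'m', 3->'p', 4->'i', 5->'l', 6->'e'), giving 'compile'.

'compile'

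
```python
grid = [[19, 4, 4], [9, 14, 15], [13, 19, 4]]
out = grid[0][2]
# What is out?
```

grid[0] = [19, 4, 4]. Taking column 2 of that row yields 4.

4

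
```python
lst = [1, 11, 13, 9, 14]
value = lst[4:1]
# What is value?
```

lst has length 5. The slice lst[4:1] resolves to an empty index range, so the result is [].

[]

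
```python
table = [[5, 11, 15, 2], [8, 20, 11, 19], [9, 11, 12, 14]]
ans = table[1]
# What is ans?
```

table has 3 rows. Row 1 is [8, 20, 11, 19].

[8, 20, 11, 19]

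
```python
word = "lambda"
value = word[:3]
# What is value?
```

word has length 6. The slice word[:3] selects indices [0, 1, 2] (0->'l', 1->'a', 2->'m'), giving 'lam'.

'lam'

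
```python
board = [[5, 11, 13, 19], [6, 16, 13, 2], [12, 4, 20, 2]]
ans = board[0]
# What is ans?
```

board has 3 rows. Row 0 is [5, 11, 13, 19].

[5, 11, 13, 19]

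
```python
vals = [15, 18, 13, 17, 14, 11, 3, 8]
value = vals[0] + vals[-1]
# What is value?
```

vals has length 8. vals[0] = 15.
vals has length 8. Negative index -1 maps to positive index 8 + (-1) = 7. vals[7] = 8.
Sum: 15 + 8 = 23.

23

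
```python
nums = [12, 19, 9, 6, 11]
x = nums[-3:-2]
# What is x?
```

nums has length 5. The slice nums[-3:-2] selects indices [2] (2->9), giving [9].

[9]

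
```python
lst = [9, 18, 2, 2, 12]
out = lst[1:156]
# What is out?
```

lst has length 5. The slice lst[1:156] selects indices [1, 2, 3, 4] (1->18, 2->2, 3->2, 4->12), giving [18, 2, 2, 12].

[18, 2, 2, 12]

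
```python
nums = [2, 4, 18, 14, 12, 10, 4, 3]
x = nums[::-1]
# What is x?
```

nums has length 8. The slice nums[::-1] selects indices [7, 6, 5, 4, 3, 2, 1, 0] (7->3, 6->4, 5->10, 4->12, 3->14, 2->18, 1->4, 0->2), giving [3, 4, 10, 12, 14, 18, 4, 2].

[3, 4, 10, 12, 14, 18, 4, 2]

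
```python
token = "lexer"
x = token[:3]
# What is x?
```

token has length 5. The slice token[:3] selects indices [0, 1, 2] (0->'l', 1->'e', 2->'x'), giving 'lex'.

'lex'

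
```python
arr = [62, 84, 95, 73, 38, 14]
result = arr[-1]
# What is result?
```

arr has length 6. Negative index -1 maps to positive index 6 + (-1) = 5. arr[5] = 14.

14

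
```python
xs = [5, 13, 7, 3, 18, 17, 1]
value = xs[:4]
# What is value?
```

xs has length 7. The slice xs[:4] selects indices [0, 1, 2, 3] (0->5, 1->13, 2->7, 3->3), giving [5, 13, 7, 3].

[5, 13, 7, 3]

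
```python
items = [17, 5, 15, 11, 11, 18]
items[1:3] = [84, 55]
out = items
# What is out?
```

items starts as [17, 5, 15, 11, 11, 18] (length 6). The slice items[1:3] covers indices [1, 2] with values [5, 15]. Replacing that slice with [84, 55] (same length) produces [17, 84, 55, 11, 11, 18].

[17, 84, 55, 11, 11, 18]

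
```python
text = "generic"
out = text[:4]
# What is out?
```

text has length 7. The slice text[:4] selects indices [0, 1, 2, 3] (0->'g', 1->'e', 2->'n', 3->'e'), giving 'gene'.

'gene'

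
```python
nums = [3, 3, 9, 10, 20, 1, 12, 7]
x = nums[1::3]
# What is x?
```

nums has length 8. The slice nums[1::3] selects indices [1, 4, 7] (1->3, 4->20, 7->7), giving [3, 20, 7].

[3, 20, 7]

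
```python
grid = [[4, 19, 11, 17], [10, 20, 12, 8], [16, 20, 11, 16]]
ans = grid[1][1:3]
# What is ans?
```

grid[1] = [10, 20, 12, 8]. grid[1] has length 4. The slice grid[1][1:3] selects indices [1, 2] (1->20, 2->12), giving [20, 12].

[20, 12]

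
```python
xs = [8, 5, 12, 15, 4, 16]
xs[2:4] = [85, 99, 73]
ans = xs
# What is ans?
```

xs starts as [8, 5, 12, 15, 4, 16] (length 6). The slice xs[2:4] covers indices [2, 3] with values [12, 15]. Replacing that slice with [85, 99, 73] (different length) produces [8, 5, 85, 99, 73, 4, 16].

[8, 5, 85, 99, 73, 4, 16]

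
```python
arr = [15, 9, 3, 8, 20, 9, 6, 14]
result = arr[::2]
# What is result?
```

arr has length 8. The slice arr[::2] selects indices [0, 2, 4, 6] (0->15, 2->3, 4->20, 6->6), giving [15, 3, 20, 6].

[15, 3, 20, 6]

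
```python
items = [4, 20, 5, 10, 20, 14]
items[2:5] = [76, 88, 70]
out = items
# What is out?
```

items starts as [4, 20, 5, 10, 20, 14] (length 6). The slice items[2:5] covers indices [2, 3, 4] with values [5, 10, 20]. Replacing that slice with [76, 88, 70] (same length) produces [4, 20, 76, 88, 70, 14].

[4, 20, 76, 88, 70, 14]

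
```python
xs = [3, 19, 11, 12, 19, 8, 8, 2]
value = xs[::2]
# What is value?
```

xs has length 8. The slice xs[::2] selects indices [0, 2, 4, 6] (0->3, 2->11, 4->19, 6->8), giving [3, 11, 19, 8].

[3, 11, 19, 8]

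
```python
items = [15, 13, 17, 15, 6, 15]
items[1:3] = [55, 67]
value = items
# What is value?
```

items starts as [15, 13, 17, 15, 6, 15] (length 6). The slice items[1:3] covers indices [1, 2] with values [13, 17]. Replacing that slice with [55, 67] (same length) produces [15, 55, 67, 15, 6, 15].

[15, 55, 67, 15, 6, 15]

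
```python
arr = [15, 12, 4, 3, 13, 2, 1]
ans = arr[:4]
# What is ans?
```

arr has length 7. The slice arr[:4] selects indices [0, 1, 2, 3] (0->15, 1->12, 2->4, 3->3), giving [15, 12, 4, 3].

[15, 12, 4, 3]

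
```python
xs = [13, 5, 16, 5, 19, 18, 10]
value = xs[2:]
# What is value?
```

xs has length 7. The slice xs[2:] selects indices [2, 3, 4, 5, 6] (2->16, 3->5, 4->19, 5->18, 6->10), giving [16, 5, 19, 18, 10].

[16, 5, 19, 18, 10]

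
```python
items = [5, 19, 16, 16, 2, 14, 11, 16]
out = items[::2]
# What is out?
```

items has length 8. The slice items[::2] selects indices [0, 2, 4, 6] (0->5, 2->16, 4->2, 6->11), giving [5, 16, 2, 11].

[5, 16, 2, 11]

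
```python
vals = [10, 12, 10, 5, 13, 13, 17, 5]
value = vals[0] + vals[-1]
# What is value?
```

vals has length 8. vals[0] = 10.
vals has length 8. Negative index -1 maps to positive index 8 + (-1) = 7. vals[7] = 5.
Sum: 10 + 5 = 15.

15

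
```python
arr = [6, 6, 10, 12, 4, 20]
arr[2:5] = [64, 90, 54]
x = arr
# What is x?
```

arr starts as [6, 6, 10, 12, 4, 20] (length 6). The slice arr[2:5] covers indices [2, 3, 4] with values [10, 12, 4]. Replacing that slice with [64, 90, 54] (same length) produces [6, 6, 64, 90, 54, 20].

[6, 6, 64, 90, 54, 20]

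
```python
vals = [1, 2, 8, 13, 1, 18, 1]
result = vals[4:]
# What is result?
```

vals has length 7. The slice vals[4:] selects indices [4, 5, 6] (4->1, 5->18, 6->1), giving [1, 18, 1].

[1, 18, 1]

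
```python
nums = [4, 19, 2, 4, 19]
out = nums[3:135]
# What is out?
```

nums has length 5. The slice nums[3:135] selects indices [3, 4] (3->4, 4->19), giving [4, 19].

[4, 19]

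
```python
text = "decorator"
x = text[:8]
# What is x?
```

text has length 9. The slice text[:8] selects indices [0, 1, 2, 3, 4, 5, 6, 7] (0->'d', 1->'e', 2->'c', 3->'o', 4->'r', 5->'a', 6->'t', 7->'o'), giving 'decorato'.

'decorato'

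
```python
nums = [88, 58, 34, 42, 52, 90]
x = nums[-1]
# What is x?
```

nums has length 6. Negative index -1 maps to positive index 6 + (-1) = 5. nums[5] = 90.

90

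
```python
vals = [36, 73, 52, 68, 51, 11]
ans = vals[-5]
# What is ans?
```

vals has length 6. Negative index -5 maps to positive index 6 + (-5) = 1. vals[1] = 73.

73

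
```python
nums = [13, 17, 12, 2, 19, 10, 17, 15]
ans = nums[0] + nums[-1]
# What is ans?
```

nums has length 8. nums[0] = 13.
nums has length 8. Negative index -1 maps to positive index 8 + (-1) = 7. nums[7] = 15.
Sum: 13 + 15 = 28.

28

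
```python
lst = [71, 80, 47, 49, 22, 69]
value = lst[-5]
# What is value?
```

lst has length 6. Negative index -5 maps to positive index 6 + (-5) = 1. lst[1] = 80.

80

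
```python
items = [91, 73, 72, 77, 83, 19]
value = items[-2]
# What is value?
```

items has length 6. Negative index -2 maps to positive index 6 + (-2) = 4. items[4] = 83.

83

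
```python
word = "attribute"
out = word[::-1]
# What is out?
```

word has length 9. The slice word[::-1] selects indices [8, 7, 6, 5, 4, 3, 2, 1, 0] (8->'e', 7->'t', 6->'u', 5->'b', 4->'i', 3->'r', 2->'t', 1->'t', 0->'a'), giving 'etubirtta'.

'etubirtta'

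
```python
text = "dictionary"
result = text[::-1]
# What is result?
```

text has length 10. The slice text[::-1] selects indices [9, 8, 7, 6, 5, 4, 3, 2, 1, 0] (9->'y', 8->'r', 7->'a', 6->'n', 5->'o', 4->'i', 3->'t', 2->'c', 1->'i', 0->'d'), giving 'yranoitcid'.

'yranoitcid'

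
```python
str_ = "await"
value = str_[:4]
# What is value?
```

str_ has length 5. The slice str_[:4] selects indices [0, 1, 2, 3] (0->'a', 1->'w', 2->'a', 3->'i'), giving 'awai'.

'awai'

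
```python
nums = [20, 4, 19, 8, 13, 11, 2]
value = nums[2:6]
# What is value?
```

nums has length 7. The slice nums[2:6] selects indices [2, 3, 4, 5] (2->19, 3->8, 4->13, 5->11), giving [19, 8, 13, 11].

[19, 8, 13, 11]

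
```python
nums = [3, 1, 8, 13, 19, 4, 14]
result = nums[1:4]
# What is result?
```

nums has length 7. The slice nums[1:4] selects indices [1, 2, 3] (1->1, 2->8, 3->13), giving [1, 8, 13].

[1, 8, 13]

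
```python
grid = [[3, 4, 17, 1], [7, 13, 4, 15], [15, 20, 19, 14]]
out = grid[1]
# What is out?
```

grid has 3 rows. Row 1 is [7, 13, 4, 15].

[7, 13, 4, 15]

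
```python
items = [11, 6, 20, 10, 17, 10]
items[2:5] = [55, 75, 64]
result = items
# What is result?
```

items starts as [11, 6, 20, 10, 17, 10] (length 6). The slice items[2:5] covers indices [2, 3, 4] with values [20, 10, 17]. Replacing that slice with [55, 75, 64] (same length) produces [11, 6, 55, 75, 64, 10].

[11, 6, 55, 75, 64, 10]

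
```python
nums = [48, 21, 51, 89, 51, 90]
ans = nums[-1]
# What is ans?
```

nums has length 6. Negative index -1 maps to positive index 6 + (-1) = 5. nums[5] = 90.

90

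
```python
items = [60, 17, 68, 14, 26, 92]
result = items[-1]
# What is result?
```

items has length 6. Negative index -1 maps to positive index 6 + (-1) = 5. items[5] = 92.

92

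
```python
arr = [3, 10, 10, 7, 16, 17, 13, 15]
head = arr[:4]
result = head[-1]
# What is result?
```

arr has length 8. The slice arr[:4] selects indices [0, 1, 2, 3] (0->3, 1->10, 2->10, 3->7), giving [3, 10, 10, 7]. So head = [3, 10, 10, 7]. Then head[-1] = 7.

7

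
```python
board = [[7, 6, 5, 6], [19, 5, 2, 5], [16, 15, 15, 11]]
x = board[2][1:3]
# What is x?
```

board[2] = [16, 15, 15, 11]. board[2] has length 4. The slice board[2][1:3] selects indices [1, 2] (1->15, 2->15), giving [15, 15].

[15, 15]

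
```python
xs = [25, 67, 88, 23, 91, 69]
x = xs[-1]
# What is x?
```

xs has length 6. Negative index -1 maps to positive index 6 + (-1) = 5. xs[5] = 69.

69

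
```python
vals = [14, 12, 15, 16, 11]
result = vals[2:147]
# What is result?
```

vals has length 5. The slice vals[2:147] selects indices [2, 3, 4] (2->15, 3->16, 4->11), giving [15, 16, 11].

[15, 16, 11]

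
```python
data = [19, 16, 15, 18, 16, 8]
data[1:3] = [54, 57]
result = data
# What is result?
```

data starts as [19, 16, 15, 18, 16, 8] (length 6). The slice data[1:3] covers indices [1, 2] with values [16, 15]. Replacing that slice with [54, 57] (same length) produces [19, 54, 57, 18, 16, 8].

[19, 54, 57, 18, 16, 8]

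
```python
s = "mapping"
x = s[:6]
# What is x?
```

s has length 7. The slice s[:6] selects indices [0, 1, 2, 3, 4, 5] (0->'m', 1->'a', 2->'p', 3->'p', 4->'i', 5->'n'), giving 'mappin'.

'mappin'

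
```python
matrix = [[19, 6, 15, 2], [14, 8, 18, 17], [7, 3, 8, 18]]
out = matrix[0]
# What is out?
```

matrix has 3 rows. Row 0 is [19, 6, 15, 2].

[19, 6, 15, 2]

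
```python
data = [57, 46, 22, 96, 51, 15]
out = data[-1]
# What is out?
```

data has length 6. Negative index -1 maps to positive index 6 + (-1) = 5. data[5] = 15.

15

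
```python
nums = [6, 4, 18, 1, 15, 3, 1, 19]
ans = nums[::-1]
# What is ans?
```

nums has length 8. The slice nums[::-1] selects indices [7, 6, 5, 4, 3, 2, 1, 0] (7->19, 6->1, 5->3, 4->15, 3->1, 2->18, 1->4, 0->6), giving [19, 1, 3, 15, 1, 18, 4, 6].

[19, 1, 3, 15, 1, 18, 4, 6]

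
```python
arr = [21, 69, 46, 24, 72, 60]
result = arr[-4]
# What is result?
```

arr has length 6. Negative index -4 maps to positive index 6 + (-4) = 2. arr[2] = 46.

46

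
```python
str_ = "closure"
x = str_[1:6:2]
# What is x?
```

str_ has length 7. The slice str_[1:6:2] selects indices [1, 3, 5] (1->'l', 3->'s', 5->'r'), giving 'lsr'.

'lsr'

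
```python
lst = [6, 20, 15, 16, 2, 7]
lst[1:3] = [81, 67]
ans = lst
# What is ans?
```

lst starts as [6, 20, 15, 16, 2, 7] (length 6). The slice lst[1:3] covers indices [1, 2] with values [20, 15]. Replacing that slice with [81, 67] (same length) produces [6, 81, 67, 16, 2, 7].

[6, 81, 67, 16, 2, 7]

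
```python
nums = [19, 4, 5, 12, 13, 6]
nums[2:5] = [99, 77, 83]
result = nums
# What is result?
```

nums starts as [19, 4, 5, 12, 13, 6] (length 6). The slice nums[2:5] covers indices [2, 3, 4] with values [5, 12, 13]. Replacing that slice with [99, 77, 83] (same length) produces [19, 4, 99, 77, 83, 6].

[19, 4, 99, 77, 83, 6]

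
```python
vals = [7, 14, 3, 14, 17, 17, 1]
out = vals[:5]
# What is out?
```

vals has length 7. The slice vals[:5] selects indices [0, 1, 2, 3, 4] (0->7, 1->14, 2->3, 3->14, 4->17), giving [7, 14, 3, 14, 17].

[7, 14, 3, 14, 17]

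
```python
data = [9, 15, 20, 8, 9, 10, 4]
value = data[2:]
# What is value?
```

data has length 7. The slice data[2:] selects indices [2, 3, 4, 5, 6] (2->20, 3->8, 4->9, 5->10, 6->4), giving [20, 8, 9, 10, 4].

[20, 8, 9, 10, 4]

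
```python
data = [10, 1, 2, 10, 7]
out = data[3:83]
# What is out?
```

data has length 5. The slice data[3:83] selects indices [3, 4] (3->10, 4->7), giving [10, 7].

[10, 7]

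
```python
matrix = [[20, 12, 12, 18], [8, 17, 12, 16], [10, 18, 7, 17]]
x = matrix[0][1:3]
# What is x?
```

matrix[0] = [20, 12, 12, 18]. matrix[0] has length 4. The slice matrix[0][1:3] selects indices [1, 2] (1->12, 2->12), giving [12, 12].

[12, 12]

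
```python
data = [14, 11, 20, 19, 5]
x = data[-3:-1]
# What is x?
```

data has length 5. The slice data[-3:-1] selects indices [2, 3] (2->20, 3->19), giving [20, 19].

[20, 19]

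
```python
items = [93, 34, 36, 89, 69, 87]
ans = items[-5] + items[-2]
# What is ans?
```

items has length 6. Negative index -5 maps to positive index 6 + (-5) = 1. items[1] = 34.
items has length 6. Negative index -2 maps to positive index 6 + (-2) = 4. items[4] = 69.
Sum: 34 + 69 = 103.

103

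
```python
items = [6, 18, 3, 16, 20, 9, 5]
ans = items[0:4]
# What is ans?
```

items has length 7. The slice items[0:4] selects indices [0, 1, 2, 3] (0->6, 1->18, 2->3, 3->16), giving [6, 18, 3, 16].

[6, 18, 3, 16]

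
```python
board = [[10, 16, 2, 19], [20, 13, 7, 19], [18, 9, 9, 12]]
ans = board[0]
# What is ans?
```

board has 3 rows. Row 0 is [10, 16, 2, 19].

[10, 16, 2, 19]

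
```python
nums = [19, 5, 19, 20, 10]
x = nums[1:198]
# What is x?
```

nums has length 5. The slice nums[1:198] selects indices [1, 2, 3, 4] (1->5, 2->19, 3->20, 4->10), giving [5, 19, 20, 10].

[5, 19, 20, 10]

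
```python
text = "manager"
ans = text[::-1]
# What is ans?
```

text has length 7. The slice text[::-1] selects indices [6, 5, 4, 3, 2, 1, 0] (6->'r', 5->'e', 4->'g', 3->'a', 2->'n', 1->'a', 0->'m'), giving 'reganam'.

'reganam'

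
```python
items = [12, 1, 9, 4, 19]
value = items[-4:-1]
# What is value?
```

items has length 5. The slice items[-4:-1] selects indices [1, 2, 3] (1->1, 2->9, 3->4), giving [1, 9, 4].

[1, 9, 4]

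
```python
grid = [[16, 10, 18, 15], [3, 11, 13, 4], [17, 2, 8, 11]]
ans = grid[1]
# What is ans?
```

grid has 3 rows. Row 1 is [3, 11, 13, 4].

[3, 11, 13, 4]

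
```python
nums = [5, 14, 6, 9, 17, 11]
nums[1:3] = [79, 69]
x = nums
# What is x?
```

nums starts as [5, 14, 6, 9, 17, 11] (length 6). The slice nums[1:3] covers indices [1, 2] with values [14, 6]. Replacing that slice with [79, 69] (same length) produces [5, 79, 69, 9, 17, 11].

[5, 79, 69, 9, 17, 11]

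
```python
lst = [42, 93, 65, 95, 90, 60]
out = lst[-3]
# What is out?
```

lst has length 6. Negative index -3 maps to positive index 6 + (-3) = 3. lst[3] = 95.

95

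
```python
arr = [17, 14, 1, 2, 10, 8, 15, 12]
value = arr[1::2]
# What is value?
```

arr has length 8. The slice arr[1::2] selects indices [1, 3, 5, 7] (1->14, 3->2, 5->8, 7->12), giving [14, 2, 8, 12].

[14, 2, 8, 12]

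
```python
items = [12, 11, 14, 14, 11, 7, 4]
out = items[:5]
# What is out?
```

items has length 7. The slice items[:5] selects indices [0, 1, 2, 3, 4] (0->12, 1->11, 2->14, 3->14, 4->11), giving [12, 11, 14, 14, 11].

[12, 11, 14, 14, 11]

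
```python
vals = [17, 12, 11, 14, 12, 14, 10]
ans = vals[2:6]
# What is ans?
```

vals has length 7. The slice vals[2:6] selects indices [2, 3, 4, 5] (2->11, 3->14, 4->12, 5->14), giving [11, 14, 12, 14].

[11, 14, 12, 14]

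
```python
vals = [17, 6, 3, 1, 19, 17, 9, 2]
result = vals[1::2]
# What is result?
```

vals has length 8. The slice vals[1::2] selects indices [1, 3, 5, 7] (1->6, 3->1, 5->17, 7->2), giving [6, 1, 17, 2].

[6, 1, 17, 2]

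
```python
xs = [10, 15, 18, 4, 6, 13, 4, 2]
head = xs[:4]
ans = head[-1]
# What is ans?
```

xs has length 8. The slice xs[:4] selects indices [0, 1, 2, 3] (0->10, 1->15, 2->18, 3->4), giving [10, 15, 18, 4]. So head = [10, 15, 18, 4]. Then head[-1] = 4.

4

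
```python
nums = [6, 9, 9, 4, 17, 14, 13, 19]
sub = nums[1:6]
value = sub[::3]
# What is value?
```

nums has length 8. The slice nums[1:6] selects indices [1, 2, 3, 4, 5] (1->9, 2->9, 3->4, 4->17, 5->14), giving [9, 9, 4, 17, 14]. So sub = [9, 9, 4, 17, 14]. sub has length 5. The slice sub[::3] selects indices [0, 3] (0->9, 3->17), giving [9, 17].

[9, 17]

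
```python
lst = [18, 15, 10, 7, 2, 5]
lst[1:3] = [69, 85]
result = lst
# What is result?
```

lst starts as [18, 15, 10, 7, 2, 5] (length 6). The slice lst[1:3] covers indices [1, 2] with values [15, 10]. Replacing that slice with [69, 85] (same length) produces [18, 69, 85, 7, 2, 5].

[18, 69, 85, 7, 2, 5]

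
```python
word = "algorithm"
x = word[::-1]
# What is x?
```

word has length 9. The slice word[::-1] selects indices [8, 7, 6, 5, 4, 3, 2, 1, 0] (8->'m', 7->'h', 6->'t', 5->'i', 4->'r', 3->'o', 2->'g', 1->'l', 0->'a'), giving 'mhtirogla'.

'mhtirogla'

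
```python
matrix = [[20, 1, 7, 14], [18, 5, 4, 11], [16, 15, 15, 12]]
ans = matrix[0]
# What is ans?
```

matrix has 3 rows. Row 0 is [20, 1, 7, 14].

[20, 1, 7, 14]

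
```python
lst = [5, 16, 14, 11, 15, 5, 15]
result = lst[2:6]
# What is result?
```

lst has length 7. The slice lst[2:6] selects indices [2, 3, 4, 5] (2->14, 3->11, 4->15, 5->5), giving [14, 11, 15, 5].

[14, 11, 15, 5]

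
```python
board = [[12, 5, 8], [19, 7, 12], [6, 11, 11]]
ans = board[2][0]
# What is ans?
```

board[2] = [6, 11, 11]. Taking column 0 of that row yields 6.

6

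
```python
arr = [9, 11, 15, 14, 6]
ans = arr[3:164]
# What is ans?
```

arr has length 5. The slice arr[3:164] selects indices [3, 4] (3->14, 4->6), giving [14, 6].

[14, 6]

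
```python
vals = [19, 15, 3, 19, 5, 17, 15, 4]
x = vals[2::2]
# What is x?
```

vals has length 8. The slice vals[2::2] selects indices [2, 4, 6] (2->3, 4->5, 6->15), giving [3, 5, 15].

[3, 5, 15]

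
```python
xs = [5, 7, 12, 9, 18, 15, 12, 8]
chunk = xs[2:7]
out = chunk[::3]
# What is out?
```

xs has length 8. The slice xs[2:7] selects indices [2, 3, 4, 5, 6] (2->12, 3->9, 4->18, 5->15, 6->12), giving [12, 9, 18, 15, 12]. So chunk = [12, 9, 18, 15, 12]. chunk has length 5. The slice chunk[::3] selects indices [0, 3] (0->12, 3->15), giving [12, 15].

[12, 15]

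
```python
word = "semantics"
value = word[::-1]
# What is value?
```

word has length 9. The slice word[::-1] selects indices [8, 7, 6, 5, 4, 3, 2, 1, 0] (8->'s', 7->'c', 6->'i', 5->'t', 4->'n', 3->'a', 2->'m', 1->'e', 0->'s'), giving 'scitnames'.

'scitnames'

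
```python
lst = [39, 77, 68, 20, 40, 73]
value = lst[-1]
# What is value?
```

lst has length 6. Negative index -1 maps to positive index 6 + (-1) = 5. lst[5] = 73.

73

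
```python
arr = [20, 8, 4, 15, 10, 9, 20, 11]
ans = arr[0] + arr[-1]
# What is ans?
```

arr has length 8. arr[0] = 20.
arr has length 8. Negative index -1 maps to positive index 8 + (-1) = 7. arr[7] = 11.
Sum: 20 + 11 = 31.

31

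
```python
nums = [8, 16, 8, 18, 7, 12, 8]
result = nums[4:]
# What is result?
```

nums has length 7. The slice nums[4:] selects indices [4, 5, 6] (4->7, 5->12, 6->8), giving [7, 12, 8].

[7, 12, 8]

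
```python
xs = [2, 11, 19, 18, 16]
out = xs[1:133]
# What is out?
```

xs has length 5. The slice xs[1:133] selects indices [1, 2, 3, 4] (1->11, 2->19, 3->18, 4->16), giving [11, 19, 18, 16].

[11, 19, 18, 16]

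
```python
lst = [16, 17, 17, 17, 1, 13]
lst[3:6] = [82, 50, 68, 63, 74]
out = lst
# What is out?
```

lst starts as [16, 17, 17, 17, 1, 13] (length 6). The slice lst[3:6] covers indices [3, 4, 5] with values [17, 1, 13]. Replacing that slice with [82, 50, 68, 63, 74] (different length) produces [16, 17, 17, 82, 50, 68, 63, 74].

[16, 17, 17, 82, 50, 68, 63, 74]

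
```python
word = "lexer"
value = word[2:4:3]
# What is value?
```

word has length 5. The slice word[2:4:3] selects indices [2] (2->'x'), giving 'x'.

'x'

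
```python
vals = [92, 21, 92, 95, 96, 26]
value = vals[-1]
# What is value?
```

vals has length 6. Negative index -1 maps to positive index 6 + (-1) = 5. vals[5] = 26.

26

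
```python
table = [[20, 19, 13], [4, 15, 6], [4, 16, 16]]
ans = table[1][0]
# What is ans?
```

table[1] = [4, 15, 6]. Taking column 0 of that row yields 4.

4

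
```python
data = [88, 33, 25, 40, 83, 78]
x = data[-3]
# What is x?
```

data has length 6. Negative index -3 maps to positive index 6 + (-3) = 3. data[3] = 40.

40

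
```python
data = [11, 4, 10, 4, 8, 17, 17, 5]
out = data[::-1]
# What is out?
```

data has length 8. The slice data[::-1] selects indices [7, 6, 5, 4, 3, 2, 1, 0] (7->5, 6->17, 5->17, 4->8, 3->4, 2->10, 1->4, 0->11), giving [5, 17, 17, 8, 4, 10, 4, 11].

[5, 17, 17, 8, 4, 10, 4, 11]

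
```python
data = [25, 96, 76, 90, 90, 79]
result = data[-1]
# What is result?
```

data has length 6. Negative index -1 maps to positive index 6 + (-1) = 5. data[5] = 79.

79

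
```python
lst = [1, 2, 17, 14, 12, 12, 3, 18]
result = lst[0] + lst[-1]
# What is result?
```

lst has length 8. lst[0] = 1.
lst has length 8. Negative index -1 maps to positive index 8 + (-1) = 7. lst[7] = 18.
Sum: 1 + 18 = 19.

19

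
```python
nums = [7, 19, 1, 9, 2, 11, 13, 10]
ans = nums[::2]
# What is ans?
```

nums has length 8. The slice nums[::2] selects indices [0, 2, 4, 6] (0->7, 2->1, 4->2, 6->13), giving [7, 1, 2, 13].

[7, 1, 2, 13]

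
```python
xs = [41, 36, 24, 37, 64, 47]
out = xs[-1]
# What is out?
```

xs has length 6. Negative index -1 maps to positive index 6 + (-1) = 5. xs[5] = 47.

47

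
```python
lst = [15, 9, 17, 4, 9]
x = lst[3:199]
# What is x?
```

lst has length 5. The slice lst[3:199] selects indices [3, 4] (3->4, 4->9), giving [4, 9].

[4, 9]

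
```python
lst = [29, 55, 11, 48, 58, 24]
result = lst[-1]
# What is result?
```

lst has length 6. Negative index -1 maps to positive index 6 + (-1) = 5. lst[5] = 24.

24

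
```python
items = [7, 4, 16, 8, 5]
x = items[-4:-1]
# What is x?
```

items has length 5. The slice items[-4:-1] selects indices [1, 2, 3] (1->4, 2->16, 3->8), giving [4, 16, 8].

[4, 16, 8]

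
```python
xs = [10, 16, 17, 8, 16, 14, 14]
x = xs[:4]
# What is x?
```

xs has length 7. The slice xs[:4] selects indices [0, 1, 2, 3] (0->10, 1->16, 2->17, 3->8), giving [10, 16, 17, 8].

[10, 16, 17, 8]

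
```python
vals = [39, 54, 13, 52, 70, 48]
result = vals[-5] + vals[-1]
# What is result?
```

vals has length 6. Negative index -5 maps to positive index 6 + (-5) = 1. vals[1] = 54.
vals has length 6. Negative index -1 maps to positive index 6 + (-1) = 5. vals[5] = 48.
Sum: 54 + 48 = 102.

102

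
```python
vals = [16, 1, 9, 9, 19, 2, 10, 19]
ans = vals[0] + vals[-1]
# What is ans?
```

vals has length 8. vals[0] = 16.
vals has length 8. Negative index -1 maps to positive index 8 + (-1) = 7. vals[7] = 19.
Sum: 16 + 19 = 35.

35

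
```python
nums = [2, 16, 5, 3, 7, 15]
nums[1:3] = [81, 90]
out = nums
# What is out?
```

nums starts as [2, 16, 5, 3, 7, 15] (length 6). The slice nums[1:3] covers indices [1, 2] with values [16, 5]. Replacing that slice with [81, 90] (same length) produces [2, 81, 90, 3, 7, 15].

[2, 81, 90, 3, 7, 15]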